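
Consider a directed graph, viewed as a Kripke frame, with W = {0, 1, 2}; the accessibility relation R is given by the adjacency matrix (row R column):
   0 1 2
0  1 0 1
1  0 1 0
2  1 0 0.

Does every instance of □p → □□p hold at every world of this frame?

No

By correspondence theory, 4 is valid on a frame iff R is transitive.
Transitive: no — 2 R 0 and 0 R 2, but not 2 R 2.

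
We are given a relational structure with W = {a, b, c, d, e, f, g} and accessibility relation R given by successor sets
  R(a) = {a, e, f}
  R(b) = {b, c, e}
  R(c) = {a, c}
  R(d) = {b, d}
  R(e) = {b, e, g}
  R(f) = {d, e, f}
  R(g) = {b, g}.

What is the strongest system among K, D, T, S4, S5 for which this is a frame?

Serial (axiom D): yes — every world has a successor (e.g. a R a).
Reflexive (axiom T): yes — every world is R-related to itself.
Transitive (axiom 4): no — a R e and e R b, but not a R b.
Euclidean (axiom 5): no — a R e and a R f, but not e R f.
So F validates K, D, T; S4 would additionally require R to be transitive. The strongest is T.

T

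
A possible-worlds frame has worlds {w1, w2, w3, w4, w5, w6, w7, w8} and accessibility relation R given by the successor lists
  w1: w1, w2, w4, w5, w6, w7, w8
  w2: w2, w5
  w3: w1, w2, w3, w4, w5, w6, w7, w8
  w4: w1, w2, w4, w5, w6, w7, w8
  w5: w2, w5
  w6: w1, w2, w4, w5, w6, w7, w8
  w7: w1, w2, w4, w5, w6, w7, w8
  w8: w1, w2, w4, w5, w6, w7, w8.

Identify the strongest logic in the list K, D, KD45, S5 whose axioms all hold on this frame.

D

Serial (axiom D): yes — every world has a successor (e.g. w1 R w1).
Euclidean (axiom 5): no — w1 R w2 and w1 R w4, but not w2 R w4.
Transitive (axiom 4): yes — every two-step R-path is closed by a direct edge.
Reflexive (axiom T): yes — every world is R-related to itself.
So F validates K, D; KD45 would additionally require R to be Euclidean. The strongest is D.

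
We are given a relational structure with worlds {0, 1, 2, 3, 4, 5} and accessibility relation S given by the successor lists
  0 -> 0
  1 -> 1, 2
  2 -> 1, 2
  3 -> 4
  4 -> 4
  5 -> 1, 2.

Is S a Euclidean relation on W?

Yes

Euclidean: yes — any two successors of a common world are S-related.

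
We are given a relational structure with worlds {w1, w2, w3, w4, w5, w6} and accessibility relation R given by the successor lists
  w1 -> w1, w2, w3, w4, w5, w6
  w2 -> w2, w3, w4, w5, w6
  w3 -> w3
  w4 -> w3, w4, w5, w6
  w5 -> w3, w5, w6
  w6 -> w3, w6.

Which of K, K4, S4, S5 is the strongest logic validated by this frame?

Transitive (axiom 4): yes — every two-step R-path is closed by a direct edge.
Reflexive (axiom T): yes — every world is R-related to itself.
Euclidean (axiom 5): no — w1 R w3 and w1 R w2, but not w3 R w2.
So F validates K, K4, S4; S5 would additionally require R to be Euclidean. The strongest is S4.

S4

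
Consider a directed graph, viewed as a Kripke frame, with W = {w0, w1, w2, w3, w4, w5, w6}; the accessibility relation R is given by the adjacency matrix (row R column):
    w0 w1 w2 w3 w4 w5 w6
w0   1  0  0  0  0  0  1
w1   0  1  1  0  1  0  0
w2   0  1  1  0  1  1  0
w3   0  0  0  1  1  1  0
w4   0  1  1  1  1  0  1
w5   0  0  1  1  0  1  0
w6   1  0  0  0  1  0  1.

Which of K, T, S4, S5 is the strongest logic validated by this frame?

T

Reflexive (axiom T): yes — every world is R-related to itself.
Transitive (axiom 4): no — w0 R w6 and w6 R w4, but not w0 R w4.
Euclidean (axiom 5): no — w2 R w1 and w2 R w5, but not w1 R w5.
So F validates K, T; S4 would additionally require R to be transitive. The strongest is T.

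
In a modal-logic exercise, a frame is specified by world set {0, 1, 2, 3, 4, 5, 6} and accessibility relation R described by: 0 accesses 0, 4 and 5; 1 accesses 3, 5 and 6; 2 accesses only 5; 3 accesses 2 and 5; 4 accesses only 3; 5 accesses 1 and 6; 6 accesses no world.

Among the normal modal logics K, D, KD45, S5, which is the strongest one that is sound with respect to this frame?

Serial (axiom D): no — 6 has no R-successor.
Euclidean (axiom 5): no — 0 R 4 and 0 R 5, but not 4 R 5.
Transitive (axiom 4): no — 0 R 4 and 4 R 3, but not 0 R 3.
Reflexive (axiom T): no — 1 is not related to itself.
So F validates K; D would additionally require R to be serial. The strongest is K.

K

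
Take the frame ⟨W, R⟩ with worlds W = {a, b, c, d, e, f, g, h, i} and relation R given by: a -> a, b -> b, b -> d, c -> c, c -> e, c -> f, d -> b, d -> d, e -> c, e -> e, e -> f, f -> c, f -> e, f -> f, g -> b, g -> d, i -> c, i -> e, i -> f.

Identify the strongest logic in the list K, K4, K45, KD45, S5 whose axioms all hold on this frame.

Transitive (axiom 4): yes — every two-step R-path is closed by a direct edge.
Euclidean (axiom 5): yes — any two successors of a common world are R-related.
Serial (axiom D): no — h has no R-successor.
Reflexive (axiom T): no — g is not related to itself.
So F validates K, K4, K45; KD45 would additionally require R to be serial. The strongest is K45.

K45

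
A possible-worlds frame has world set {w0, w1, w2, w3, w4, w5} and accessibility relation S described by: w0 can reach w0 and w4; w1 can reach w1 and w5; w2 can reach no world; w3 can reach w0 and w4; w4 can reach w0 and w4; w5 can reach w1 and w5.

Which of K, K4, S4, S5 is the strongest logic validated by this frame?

Transitive (axiom 4): yes — every two-step S-path is closed by a direct edge.
Reflexive (axiom T): no — w2 is not related to itself.
Euclidean (axiom 5): yes — any two successors of a common world are S-related.
So F validates K, K4; S4 would additionally require S to be reflexive. The strongest is K4.

K4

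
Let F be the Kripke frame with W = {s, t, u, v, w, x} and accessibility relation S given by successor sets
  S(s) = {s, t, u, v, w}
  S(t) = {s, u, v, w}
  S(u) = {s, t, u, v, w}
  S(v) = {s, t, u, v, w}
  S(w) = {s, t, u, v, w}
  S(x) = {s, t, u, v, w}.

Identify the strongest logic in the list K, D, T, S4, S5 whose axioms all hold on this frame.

Serial (axiom D): yes — every world has a successor (e.g. s S s).
Reflexive (axiom T): no — t is not related to itself.
Transitive (axiom 4): no — t S s and s S t, but not t S t.
Euclidean (axiom 5): no — s S t and s S t, but not t S t.
So F validates K, D; T would additionally require S to be reflexive. The strongest is D.

D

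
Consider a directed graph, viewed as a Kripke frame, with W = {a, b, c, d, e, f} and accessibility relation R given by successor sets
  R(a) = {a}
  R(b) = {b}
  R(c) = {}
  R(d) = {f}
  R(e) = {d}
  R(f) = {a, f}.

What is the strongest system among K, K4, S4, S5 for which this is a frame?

K

Transitive (axiom 4): no — d R f and f R a, but not d R a.
Reflexive (axiom T): no — c is not related to itself.
Euclidean (axiom 5): no — e R d and e R d, but not d R d.
So F validates K; K4 would additionally require R to be transitive. The strongest is K.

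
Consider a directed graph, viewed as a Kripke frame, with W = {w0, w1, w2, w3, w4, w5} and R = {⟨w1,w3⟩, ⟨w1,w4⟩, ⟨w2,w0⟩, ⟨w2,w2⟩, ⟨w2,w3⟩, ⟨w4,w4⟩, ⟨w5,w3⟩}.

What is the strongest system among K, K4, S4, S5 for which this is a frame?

Transitive (axiom 4): yes — every two-step R-path is closed by a direct edge.
Reflexive (axiom T): no — w0 is not related to itself.
Euclidean (axiom 5): no — w1 R w3 and w1 R w4, but not w3 R w4.
So F validates K, K4; S4 would additionally require R to be reflexive. The strongest is K4.

K4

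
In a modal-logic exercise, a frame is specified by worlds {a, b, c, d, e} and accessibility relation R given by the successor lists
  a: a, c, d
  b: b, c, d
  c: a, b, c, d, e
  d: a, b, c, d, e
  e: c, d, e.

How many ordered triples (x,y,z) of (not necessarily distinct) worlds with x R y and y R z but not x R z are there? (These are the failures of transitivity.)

12

Enumerating: (a,c,b), (a,c,e), (a,d,b), (a,d,e), (b,c,a), (b,c,e), (b,d,a), (b,d,e), (e,c,a), (e,c,b), (e,d,a), (e,d,b).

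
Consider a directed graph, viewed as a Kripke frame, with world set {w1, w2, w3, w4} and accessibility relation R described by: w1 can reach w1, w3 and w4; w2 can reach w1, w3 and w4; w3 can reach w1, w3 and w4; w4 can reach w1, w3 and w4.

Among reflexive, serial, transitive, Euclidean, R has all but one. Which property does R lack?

Reflexive: no — w2 is not related to itself.
Serial: yes — every world has a successor (e.g. w1 R w1).
Transitive: yes — every two-step R-path is closed by a direct edge.
Euclidean: yes — any two successors of a common world are R-related.
Only reflexive fails.

reflexive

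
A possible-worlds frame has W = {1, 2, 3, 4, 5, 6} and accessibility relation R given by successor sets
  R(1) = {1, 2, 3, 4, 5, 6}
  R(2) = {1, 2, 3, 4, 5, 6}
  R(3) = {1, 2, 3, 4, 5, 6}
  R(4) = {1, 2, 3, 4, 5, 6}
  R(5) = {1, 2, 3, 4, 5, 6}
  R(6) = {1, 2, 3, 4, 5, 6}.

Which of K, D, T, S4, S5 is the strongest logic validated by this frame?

Serial (axiom D): yes — every world has a successor (e.g. 1 R 1).
Reflexive (axiom T): yes — every world is R-related to itself.
Transitive (axiom 4): yes — every two-step R-path is closed by a direct edge.
Euclidean (axiom 5): yes — any two successors of a common world are R-related.
So F validates K, D, T, S4, S5. The strongest is S5.

S5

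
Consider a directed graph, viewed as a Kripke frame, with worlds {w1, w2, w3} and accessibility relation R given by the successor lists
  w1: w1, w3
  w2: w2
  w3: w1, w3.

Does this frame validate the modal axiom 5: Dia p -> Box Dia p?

Axiom 5 corresponds to the accessibility relation being Euclidean.
Euclidean: yes — any two successors of a common world are R-related.

Yes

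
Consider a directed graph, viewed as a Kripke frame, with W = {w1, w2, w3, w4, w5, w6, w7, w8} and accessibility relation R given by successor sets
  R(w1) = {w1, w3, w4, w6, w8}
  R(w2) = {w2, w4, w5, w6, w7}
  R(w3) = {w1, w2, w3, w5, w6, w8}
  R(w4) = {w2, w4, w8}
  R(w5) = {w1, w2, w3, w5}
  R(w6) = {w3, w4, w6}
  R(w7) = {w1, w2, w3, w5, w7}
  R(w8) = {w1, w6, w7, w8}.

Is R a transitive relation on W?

No

Transitive: no — w1 R w3 and w3 R w2, but not w1 R w2.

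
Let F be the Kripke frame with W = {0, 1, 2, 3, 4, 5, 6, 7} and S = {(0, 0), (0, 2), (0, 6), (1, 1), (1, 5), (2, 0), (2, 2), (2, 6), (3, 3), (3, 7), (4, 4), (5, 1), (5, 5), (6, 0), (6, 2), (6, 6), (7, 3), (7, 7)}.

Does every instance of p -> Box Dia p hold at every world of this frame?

Axiom B corresponds to the accessibility relation being symmetric.
Symmetric: yes — every pair in S has its reverse in S.

Yes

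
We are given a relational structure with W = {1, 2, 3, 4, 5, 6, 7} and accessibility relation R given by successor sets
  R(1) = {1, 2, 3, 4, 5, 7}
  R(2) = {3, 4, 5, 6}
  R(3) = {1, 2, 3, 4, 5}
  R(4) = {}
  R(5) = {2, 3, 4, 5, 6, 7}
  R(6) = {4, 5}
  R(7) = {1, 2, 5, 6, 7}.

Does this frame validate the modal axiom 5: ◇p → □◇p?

By correspondence theory, 5 is valid on a frame iff R is Euclidean.
Euclidean: no — 1 R 2 and 1 R 7, but not 2 R 7.

No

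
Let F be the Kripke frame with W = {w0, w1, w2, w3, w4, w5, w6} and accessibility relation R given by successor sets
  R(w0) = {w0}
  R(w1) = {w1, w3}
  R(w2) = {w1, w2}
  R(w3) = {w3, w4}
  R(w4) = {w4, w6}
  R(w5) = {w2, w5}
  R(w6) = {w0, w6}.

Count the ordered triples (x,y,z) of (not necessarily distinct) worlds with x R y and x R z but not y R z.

Enumerating: (w1,w3,w1), (w2,w1,w2), (w3,w4,w3), (w4,w6,w4), (w5,w2,w5), (w6,w0,w6).

6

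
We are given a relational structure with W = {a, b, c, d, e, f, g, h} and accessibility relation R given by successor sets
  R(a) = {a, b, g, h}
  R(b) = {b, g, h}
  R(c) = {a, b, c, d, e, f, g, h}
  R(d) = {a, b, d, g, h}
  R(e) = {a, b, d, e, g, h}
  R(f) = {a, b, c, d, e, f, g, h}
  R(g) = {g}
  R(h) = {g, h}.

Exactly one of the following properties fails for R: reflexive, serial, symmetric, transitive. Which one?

Reflexive: yes — every world is R-related to itself.
Serial: yes — every world has a successor (e.g. a R a).
Symmetric: no — a R b but not b R a.
Transitive: yes — every two-step R-path is closed by a direct edge.
Only symmetric fails.

symmetric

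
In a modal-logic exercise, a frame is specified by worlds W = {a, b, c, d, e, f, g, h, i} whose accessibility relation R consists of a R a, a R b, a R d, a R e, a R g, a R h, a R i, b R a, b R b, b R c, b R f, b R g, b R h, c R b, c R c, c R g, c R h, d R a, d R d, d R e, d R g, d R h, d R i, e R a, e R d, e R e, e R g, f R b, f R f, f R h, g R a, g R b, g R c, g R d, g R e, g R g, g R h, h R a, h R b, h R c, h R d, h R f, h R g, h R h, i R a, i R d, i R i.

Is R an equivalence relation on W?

Reflexive: yes — every world is R-related to itself.
Symmetric: yes — every pair in R has its reverse in R.
Transitive: no — a R b and b R c, but not a R c.
So R is not an equivalence relation.

No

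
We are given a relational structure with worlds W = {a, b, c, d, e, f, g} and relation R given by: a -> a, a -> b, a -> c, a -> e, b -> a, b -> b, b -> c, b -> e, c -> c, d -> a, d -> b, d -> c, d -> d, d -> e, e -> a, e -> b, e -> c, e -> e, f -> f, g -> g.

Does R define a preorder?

Reflexive: yes — every world is R-related to itself.
Transitive: yes — every two-step R-path is closed by a direct edge.
So R is a preorder.

Yes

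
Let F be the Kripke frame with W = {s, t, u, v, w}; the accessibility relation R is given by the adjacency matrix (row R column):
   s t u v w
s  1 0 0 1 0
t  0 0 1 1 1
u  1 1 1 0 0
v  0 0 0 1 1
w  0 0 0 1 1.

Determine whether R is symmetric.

Symmetric: no — s R v but not v R s.

No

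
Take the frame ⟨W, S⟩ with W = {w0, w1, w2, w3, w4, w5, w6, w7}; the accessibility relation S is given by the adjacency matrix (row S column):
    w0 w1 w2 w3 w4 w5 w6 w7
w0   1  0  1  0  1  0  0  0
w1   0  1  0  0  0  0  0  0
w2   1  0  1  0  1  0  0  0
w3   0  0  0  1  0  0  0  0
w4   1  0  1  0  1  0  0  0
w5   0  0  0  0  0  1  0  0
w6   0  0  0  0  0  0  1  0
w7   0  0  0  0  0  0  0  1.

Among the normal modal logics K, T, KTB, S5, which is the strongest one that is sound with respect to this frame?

S5

Reflexive (axiom T): yes — every world is S-related to itself.
Symmetric (axiom B): yes — every pair in S has its reverse in S.
Euclidean (axiom 5): yes — any two successors of a common world are S-related.
So F validates K, T, KTB, S5. The strongest is S5.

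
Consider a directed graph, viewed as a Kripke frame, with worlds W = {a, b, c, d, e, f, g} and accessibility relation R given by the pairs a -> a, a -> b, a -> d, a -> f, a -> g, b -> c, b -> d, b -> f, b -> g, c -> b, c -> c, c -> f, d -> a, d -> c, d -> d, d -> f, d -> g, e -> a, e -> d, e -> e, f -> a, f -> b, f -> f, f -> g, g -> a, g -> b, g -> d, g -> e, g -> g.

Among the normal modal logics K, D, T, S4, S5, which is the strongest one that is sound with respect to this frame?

D

Serial (axiom D): yes — every world has a successor (e.g. a R a).
Reflexive (axiom T): no — b is not related to itself.
Transitive (axiom 4): no — a R b and b R c, but not a R c.
Euclidean (axiom 5): no — a R d and a R b, but not d R b.
So F validates K, D; T would additionally require R to be reflexive. The strongest is D.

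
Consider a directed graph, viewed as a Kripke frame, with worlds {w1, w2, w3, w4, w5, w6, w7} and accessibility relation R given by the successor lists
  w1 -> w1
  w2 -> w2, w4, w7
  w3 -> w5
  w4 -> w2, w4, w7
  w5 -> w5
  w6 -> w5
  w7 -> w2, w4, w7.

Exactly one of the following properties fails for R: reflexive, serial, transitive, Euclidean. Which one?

Reflexive: no — w3 is not related to itself.
Serial: yes — every world has a successor (e.g. w1 R w1).
Transitive: yes — every two-step R-path is closed by a direct edge.
Euclidean: yes — any two successors of a common world are R-related.
Only reflexive fails.

reflexive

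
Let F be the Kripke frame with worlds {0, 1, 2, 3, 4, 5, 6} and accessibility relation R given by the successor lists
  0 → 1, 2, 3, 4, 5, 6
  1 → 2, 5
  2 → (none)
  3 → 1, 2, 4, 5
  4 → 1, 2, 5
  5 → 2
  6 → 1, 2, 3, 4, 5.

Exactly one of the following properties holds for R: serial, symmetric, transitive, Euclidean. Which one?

transitive

Serial: no — 2 has no R-successor.
Symmetric: no — 0 R 1 but not 1 R 0.
Transitive: yes — every two-step R-path is closed by a direct edge.
Euclidean: no — 0 R 1 and 0 R 3, but not 1 R 3.
Only transitive holds.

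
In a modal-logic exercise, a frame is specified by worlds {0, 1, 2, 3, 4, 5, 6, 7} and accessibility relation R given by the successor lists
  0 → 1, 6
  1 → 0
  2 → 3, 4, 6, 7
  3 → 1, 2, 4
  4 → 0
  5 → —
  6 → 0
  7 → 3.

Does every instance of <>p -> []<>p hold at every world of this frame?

No

By correspondence theory, 5 is valid on a frame iff R is Euclidean.
Euclidean: no — 0 R 1 and 0 R 6, but not 1 R 6.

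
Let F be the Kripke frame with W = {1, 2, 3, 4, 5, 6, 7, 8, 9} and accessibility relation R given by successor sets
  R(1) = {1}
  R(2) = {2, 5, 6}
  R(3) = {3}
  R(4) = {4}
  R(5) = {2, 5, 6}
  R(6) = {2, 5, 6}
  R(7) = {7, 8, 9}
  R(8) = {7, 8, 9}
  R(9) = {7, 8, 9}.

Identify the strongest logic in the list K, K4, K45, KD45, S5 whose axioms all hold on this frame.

S5

Transitive (axiom 4): yes — every two-step R-path is closed by a direct edge.
Euclidean (axiom 5): yes — any two successors of a common world are R-related.
Serial (axiom D): yes — every world has a successor (e.g. 1 R 1).
Reflexive (axiom T): yes — every world is R-related to itself.
So F validates K, K4, K45, KD45, S5. The strongest is S5.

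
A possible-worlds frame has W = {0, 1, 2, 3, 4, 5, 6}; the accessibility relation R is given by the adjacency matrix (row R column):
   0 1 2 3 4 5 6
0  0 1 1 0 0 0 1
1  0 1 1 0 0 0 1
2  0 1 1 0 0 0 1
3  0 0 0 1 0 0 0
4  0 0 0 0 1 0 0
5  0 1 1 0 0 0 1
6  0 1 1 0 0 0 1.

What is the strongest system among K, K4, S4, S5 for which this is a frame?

Transitive (axiom 4): yes — every two-step R-path is closed by a direct edge.
Reflexive (axiom T): no — 0 is not related to itself.
Euclidean (axiom 5): yes — any two successors of a common world are R-related.
So F validates K, K4; S4 would additionally require R to be reflexive. The strongest is K4.

K4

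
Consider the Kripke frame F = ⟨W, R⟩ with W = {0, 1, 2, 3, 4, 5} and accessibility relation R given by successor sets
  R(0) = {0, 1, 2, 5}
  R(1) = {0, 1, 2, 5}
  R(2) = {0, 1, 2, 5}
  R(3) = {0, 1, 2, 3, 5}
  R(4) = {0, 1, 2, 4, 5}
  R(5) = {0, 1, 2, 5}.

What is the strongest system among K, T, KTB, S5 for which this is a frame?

T

Reflexive (axiom T): yes — every world is R-related to itself.
Symmetric (axiom B): no — 3 R 0 but not 0 R 3.
Euclidean (axiom 5): no — 3 R 0 and 3 R 3, but not 0 R 3.
So F validates K, T; KTB would additionally require R to be symmetric. The strongest is T.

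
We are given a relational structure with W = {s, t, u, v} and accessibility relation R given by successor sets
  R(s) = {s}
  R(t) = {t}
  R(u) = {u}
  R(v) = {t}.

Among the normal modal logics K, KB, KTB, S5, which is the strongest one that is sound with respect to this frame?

Symmetric (axiom B): no — v R t but not t R v.
Reflexive (axiom T): no — v is not related to itself.
Euclidean (axiom 5): yes — any two successors of a common world are R-related.
So F validates K; KB would additionally require R to be symmetric. The strongest is K.

K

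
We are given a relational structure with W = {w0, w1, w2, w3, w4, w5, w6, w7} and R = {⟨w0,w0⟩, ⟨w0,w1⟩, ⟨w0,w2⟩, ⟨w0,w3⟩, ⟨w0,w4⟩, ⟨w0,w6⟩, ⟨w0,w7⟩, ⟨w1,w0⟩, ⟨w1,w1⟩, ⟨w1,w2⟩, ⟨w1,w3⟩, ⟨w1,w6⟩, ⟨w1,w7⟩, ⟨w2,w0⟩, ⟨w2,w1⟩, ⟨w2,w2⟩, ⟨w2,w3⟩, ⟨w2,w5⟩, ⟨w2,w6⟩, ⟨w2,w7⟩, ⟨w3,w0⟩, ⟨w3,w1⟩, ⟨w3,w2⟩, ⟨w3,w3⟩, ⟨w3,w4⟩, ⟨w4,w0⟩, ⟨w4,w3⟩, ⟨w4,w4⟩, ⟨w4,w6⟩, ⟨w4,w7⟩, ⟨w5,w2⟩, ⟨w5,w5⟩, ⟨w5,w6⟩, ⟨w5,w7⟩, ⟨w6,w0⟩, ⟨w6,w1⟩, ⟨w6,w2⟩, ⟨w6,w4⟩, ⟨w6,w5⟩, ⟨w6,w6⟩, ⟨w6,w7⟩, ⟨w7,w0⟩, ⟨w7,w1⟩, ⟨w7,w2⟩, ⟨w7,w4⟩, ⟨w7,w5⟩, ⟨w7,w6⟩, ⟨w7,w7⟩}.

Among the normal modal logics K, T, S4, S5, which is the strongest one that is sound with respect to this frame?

Reflexive (axiom T): yes — every world is R-related to itself.
Transitive (axiom 4): no — w0 R w2 and w2 R w5, but not w0 R w5.
Euclidean (axiom 5): no — w0 R w1 and w0 R w4, but not w1 R w4.
So F validates K, T; S4 would additionally require R to be transitive. The strongest is T.

T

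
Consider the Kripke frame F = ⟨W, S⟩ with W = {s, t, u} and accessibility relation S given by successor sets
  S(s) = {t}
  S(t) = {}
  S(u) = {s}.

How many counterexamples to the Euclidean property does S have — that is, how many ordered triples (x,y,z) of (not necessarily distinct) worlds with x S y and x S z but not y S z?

Enumerating: (s,t,t), (u,s,s).

2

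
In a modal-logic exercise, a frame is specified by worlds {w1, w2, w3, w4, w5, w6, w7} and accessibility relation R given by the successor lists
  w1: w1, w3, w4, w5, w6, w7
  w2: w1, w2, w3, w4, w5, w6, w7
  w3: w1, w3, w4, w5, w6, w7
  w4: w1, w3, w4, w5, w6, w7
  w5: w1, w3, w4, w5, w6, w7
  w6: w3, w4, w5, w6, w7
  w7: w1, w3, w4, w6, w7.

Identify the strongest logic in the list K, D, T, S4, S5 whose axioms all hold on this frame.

T

Serial (axiom D): yes — every world has a successor (e.g. w1 R w1).
Reflexive (axiom T): yes — every world is R-related to itself.
Transitive (axiom 4): no — w6 R w3 and w3 R w1, but not w6 R w1.
Euclidean (axiom 5): no — w1 R w7 and w1 R w5, but not w7 R w5.
So F validates K, D, T; S4 would additionally require R to be transitive. The strongest is T.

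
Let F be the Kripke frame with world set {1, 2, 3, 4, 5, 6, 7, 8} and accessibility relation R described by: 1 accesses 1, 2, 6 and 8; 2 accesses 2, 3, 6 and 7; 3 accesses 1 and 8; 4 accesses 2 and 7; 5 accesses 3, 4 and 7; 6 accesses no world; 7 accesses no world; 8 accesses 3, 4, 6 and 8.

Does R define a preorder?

No

Reflexive: no — 3 is not related to itself.
Transitive: no — 1 R 2 and 2 R 3, but not 1 R 3.
So R is not a preorder.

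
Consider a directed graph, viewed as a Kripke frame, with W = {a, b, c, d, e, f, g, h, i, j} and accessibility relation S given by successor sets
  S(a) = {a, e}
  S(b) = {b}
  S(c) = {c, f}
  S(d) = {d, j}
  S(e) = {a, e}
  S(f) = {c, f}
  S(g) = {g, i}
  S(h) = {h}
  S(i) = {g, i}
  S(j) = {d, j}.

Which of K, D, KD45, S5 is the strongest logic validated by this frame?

S5

Serial (axiom D): yes — every world has a successor (e.g. a S a).
Euclidean (axiom 5): yes — any two successors of a common world are S-related.
Transitive (axiom 4): yes — every two-step S-path is closed by a direct edge.
Reflexive (axiom T): yes — every world is S-related to itself.
So F validates K, D, KD45, S5. The strongest is S5.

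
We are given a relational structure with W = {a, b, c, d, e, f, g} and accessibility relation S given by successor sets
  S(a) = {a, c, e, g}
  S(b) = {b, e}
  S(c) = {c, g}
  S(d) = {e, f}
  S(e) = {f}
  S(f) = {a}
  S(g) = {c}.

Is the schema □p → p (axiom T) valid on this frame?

Axiom T corresponds to the accessibility relation being reflexive.
Reflexive: no — d is not related to itself.

No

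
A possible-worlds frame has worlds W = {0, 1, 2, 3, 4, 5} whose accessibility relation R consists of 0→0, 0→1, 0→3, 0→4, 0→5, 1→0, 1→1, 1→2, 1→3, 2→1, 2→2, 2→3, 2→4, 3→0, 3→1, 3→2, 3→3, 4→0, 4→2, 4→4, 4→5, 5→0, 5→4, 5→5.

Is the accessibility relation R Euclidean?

No

Euclidean: no — 0 R 1 and 0 R 4, but not 1 R 4.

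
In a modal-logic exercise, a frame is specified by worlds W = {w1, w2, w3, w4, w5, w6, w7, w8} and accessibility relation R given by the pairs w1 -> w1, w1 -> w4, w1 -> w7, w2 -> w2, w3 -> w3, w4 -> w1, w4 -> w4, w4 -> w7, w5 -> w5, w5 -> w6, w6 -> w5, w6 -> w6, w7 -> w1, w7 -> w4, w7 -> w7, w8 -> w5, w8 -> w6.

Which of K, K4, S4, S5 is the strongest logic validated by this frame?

K4

Transitive (axiom 4): yes — every two-step R-path is closed by a direct edge.
Reflexive (axiom T): no — w8 is not related to itself.
Euclidean (axiom 5): yes — any two successors of a common world are R-related.
So F validates K, K4; S4 would additionally require R to be reflexive. The strongest is K4.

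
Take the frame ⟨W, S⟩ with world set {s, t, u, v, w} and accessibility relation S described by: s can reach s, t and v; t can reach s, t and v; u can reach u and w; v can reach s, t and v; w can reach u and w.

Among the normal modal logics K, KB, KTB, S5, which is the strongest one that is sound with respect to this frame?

S5

Symmetric (axiom B): yes — every pair in S has its reverse in S.
Reflexive (axiom T): yes — every world is S-related to itself.
Euclidean (axiom 5): yes — any two successors of a common world are S-related.
So F validates K, KB, KTB, S5. The strongest is S5.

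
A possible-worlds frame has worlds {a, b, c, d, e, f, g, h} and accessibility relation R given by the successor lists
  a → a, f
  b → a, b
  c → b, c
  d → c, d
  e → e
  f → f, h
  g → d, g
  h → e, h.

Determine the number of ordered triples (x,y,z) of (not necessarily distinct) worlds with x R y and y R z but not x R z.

6

Enumerating: (a,f,h), (b,a,f), (c,b,a), (d,c,b), (f,h,e), (g,d,c).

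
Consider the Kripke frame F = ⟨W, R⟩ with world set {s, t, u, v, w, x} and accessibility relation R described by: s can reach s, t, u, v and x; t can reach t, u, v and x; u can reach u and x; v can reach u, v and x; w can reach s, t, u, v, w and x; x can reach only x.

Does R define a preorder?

Reflexive: yes — every world is R-related to itself.
Transitive: yes — every two-step R-path is closed by a direct edge.
So R is a preorder.

Yes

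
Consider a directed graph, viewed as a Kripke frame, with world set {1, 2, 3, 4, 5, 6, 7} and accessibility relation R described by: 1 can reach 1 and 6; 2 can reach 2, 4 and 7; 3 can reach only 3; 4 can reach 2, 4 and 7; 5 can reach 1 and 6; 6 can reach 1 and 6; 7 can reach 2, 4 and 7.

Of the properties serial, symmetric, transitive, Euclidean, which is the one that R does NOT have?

Serial: yes — every world has a successor (e.g. 1 R 1).
Symmetric: no — 5 R 1 but not 1 R 5.
Transitive: yes — every two-step R-path is closed by a direct edge.
Euclidean: yes — any two successors of a common world are R-related.
Only symmetric fails.

symmetric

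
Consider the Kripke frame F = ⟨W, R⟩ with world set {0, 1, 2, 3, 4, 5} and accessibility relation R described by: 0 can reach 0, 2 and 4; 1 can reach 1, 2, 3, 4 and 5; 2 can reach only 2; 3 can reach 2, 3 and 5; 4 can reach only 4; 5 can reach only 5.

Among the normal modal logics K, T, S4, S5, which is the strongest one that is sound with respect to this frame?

S4

Reflexive (axiom T): yes — every world is R-related to itself.
Transitive (axiom 4): yes — every two-step R-path is closed by a direct edge.
Euclidean (axiom 5): no — 0 R 2 and 0 R 4, but not 2 R 4.
So F validates K, T, S4; S5 would additionally require R to be Euclidean. The strongest is S4.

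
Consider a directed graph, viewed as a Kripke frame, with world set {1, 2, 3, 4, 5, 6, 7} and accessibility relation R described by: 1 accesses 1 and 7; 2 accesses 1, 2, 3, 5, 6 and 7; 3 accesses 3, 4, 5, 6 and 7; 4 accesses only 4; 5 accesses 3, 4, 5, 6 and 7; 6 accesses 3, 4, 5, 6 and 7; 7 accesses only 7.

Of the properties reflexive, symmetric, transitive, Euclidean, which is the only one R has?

Reflexive: yes — every world is R-related to itself.
Symmetric: no — 1 R 7 but not 7 R 1.
Transitive: no — 2 R 3 and 3 R 4, but not 2 R 4.
Euclidean: no — 2 R 1 and 2 R 3, but not 1 R 3.
Only reflexive holds.

reflexive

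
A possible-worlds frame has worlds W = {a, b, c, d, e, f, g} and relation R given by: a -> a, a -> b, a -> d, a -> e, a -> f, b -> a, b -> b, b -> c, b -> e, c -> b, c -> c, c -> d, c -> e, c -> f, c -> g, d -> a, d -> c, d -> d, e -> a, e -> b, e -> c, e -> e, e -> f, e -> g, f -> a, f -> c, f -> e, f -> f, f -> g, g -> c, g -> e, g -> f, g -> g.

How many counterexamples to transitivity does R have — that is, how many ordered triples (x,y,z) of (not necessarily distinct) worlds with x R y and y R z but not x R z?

Enumerating: (a,b,c), (a,d,c), (a,e,c), (a,e,g), (a,f,c), (a,f,g), (b,a,d), (b,a,f), (b,c,d), (b,c,f), (b,c,g), (b,e,f), … and 24 more.
Total: 36.

36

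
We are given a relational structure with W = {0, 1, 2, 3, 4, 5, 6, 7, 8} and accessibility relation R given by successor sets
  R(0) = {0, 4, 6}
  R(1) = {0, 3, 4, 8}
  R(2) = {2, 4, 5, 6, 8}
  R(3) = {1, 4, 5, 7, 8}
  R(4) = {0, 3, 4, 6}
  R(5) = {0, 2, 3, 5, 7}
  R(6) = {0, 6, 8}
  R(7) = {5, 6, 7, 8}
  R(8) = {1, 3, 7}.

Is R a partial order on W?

No

Reflexive: no — 1 is not related to itself.
Transitive: no — 0 R 4 and 4 R 3, but not 0 R 3.
Antisymmetric: no — 0 R 4 and 4 R 0 with 0 ≠ 4.
So R is not a partial order.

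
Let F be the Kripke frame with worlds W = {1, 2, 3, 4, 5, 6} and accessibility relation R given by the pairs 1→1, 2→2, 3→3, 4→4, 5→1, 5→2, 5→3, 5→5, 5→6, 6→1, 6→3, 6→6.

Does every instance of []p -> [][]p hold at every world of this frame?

The schema 4 characterises exactly the transitive frames.
Transitive: yes — every two-step R-path is closed by a direct edge.

Yes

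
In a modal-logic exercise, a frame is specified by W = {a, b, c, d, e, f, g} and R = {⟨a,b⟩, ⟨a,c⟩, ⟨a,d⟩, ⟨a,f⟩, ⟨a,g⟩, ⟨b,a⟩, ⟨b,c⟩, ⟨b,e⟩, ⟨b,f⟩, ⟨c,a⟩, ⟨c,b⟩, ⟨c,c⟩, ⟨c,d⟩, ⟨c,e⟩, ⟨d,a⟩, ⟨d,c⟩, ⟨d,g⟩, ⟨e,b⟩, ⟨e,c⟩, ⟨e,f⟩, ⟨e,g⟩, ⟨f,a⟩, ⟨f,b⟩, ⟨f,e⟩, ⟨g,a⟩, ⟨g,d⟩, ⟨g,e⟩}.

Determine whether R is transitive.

No

Transitive: no — a R b and b R e, but not a R e.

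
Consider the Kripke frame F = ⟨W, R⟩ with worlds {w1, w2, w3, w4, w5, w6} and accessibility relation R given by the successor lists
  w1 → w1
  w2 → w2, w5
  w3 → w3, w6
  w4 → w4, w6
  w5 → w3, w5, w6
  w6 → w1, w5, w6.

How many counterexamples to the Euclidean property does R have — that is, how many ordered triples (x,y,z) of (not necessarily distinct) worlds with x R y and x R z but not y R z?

Enumerating: (w2,w5,w2), (w3,w6,w3), (w4,w6,w4), (w5,w3,w5), (w5,w6,w3), (w6,w1,w5), (w6,w1,w6), (w6,w5,w1).

8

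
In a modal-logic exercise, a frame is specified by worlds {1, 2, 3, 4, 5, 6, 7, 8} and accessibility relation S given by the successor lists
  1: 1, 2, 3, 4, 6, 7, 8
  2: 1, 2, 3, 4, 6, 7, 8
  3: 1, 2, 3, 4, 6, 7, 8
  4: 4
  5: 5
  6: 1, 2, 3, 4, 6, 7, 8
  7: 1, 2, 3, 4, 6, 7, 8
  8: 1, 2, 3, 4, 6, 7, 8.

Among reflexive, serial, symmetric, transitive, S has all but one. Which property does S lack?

Reflexive: yes — every world is S-related to itself.
Serial: yes — every world has a successor (e.g. 1 S 1).
Symmetric: no — 1 S 4 but not 4 S 1.
Transitive: yes — every two-step S-path is closed by a direct edge.
Only symmetric fails.

symmetric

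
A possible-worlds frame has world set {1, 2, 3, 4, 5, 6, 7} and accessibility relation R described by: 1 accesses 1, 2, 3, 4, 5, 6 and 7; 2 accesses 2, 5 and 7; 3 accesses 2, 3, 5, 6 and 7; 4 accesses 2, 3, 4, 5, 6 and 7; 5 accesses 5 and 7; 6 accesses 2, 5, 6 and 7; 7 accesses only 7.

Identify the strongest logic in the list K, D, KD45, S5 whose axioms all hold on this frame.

D

Serial (axiom D): yes — every world has a successor (e.g. 1 R 1).
Euclidean (axiom 5): no — 1 R 2 and 1 R 3, but not 2 R 3.
Transitive (axiom 4): yes — every two-step R-path is closed by a direct edge.
Reflexive (axiom T): yes — every world is R-related to itself.
So F validates K, D; KD45 would additionally require R to be Euclidean. The strongest is D.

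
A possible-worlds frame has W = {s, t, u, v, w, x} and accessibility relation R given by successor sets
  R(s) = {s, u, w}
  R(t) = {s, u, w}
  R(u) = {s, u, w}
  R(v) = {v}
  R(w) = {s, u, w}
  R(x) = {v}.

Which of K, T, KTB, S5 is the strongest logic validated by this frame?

K

Reflexive (axiom T): no — t is not related to itself.
Symmetric (axiom B): no — t R s but not s R t.
Euclidean (axiom 5): yes — any two successors of a common world are R-related.
So F validates K; T would additionally require R to be reflexive. The strongest is K.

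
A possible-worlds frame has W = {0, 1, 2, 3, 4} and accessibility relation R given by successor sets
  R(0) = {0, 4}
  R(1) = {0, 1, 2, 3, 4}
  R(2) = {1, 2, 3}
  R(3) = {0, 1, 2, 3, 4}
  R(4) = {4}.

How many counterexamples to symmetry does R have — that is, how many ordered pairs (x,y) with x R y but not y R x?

Enumerating: (0,4), (1,0), (1,4), (3,0), (3,4).

5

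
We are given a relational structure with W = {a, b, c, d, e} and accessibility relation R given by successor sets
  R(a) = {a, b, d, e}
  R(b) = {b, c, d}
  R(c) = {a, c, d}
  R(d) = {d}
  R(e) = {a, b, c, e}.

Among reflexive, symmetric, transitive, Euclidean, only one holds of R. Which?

reflexive

Reflexive: yes — every world is R-related to itself.
Symmetric: no — a R b but not b R a.
Transitive: no — a R b and b R c, but not a R c.
Euclidean: no — a R b and a R e, but not b R e.
Only reflexive holds.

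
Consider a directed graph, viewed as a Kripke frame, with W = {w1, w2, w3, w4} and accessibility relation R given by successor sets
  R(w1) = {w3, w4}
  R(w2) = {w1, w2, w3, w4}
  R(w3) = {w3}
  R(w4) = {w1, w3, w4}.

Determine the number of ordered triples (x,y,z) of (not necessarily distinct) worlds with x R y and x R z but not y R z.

Enumerating: (w1,w3,w4), (w2,w1,w1), (w2,w1,w2), (w2,w3,w1), (w2,w3,w2), (w2,w3,w4), (w2,w4,w2), (w4,w1,w1), (w4,w3,w1), (w4,w3,w4).

10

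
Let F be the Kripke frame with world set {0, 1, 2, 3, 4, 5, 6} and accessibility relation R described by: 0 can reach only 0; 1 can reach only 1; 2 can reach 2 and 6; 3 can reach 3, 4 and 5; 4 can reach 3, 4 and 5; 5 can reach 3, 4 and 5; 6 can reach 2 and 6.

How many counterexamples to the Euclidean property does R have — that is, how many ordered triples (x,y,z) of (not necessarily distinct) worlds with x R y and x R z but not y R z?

R is Euclidean; there are no such tuples.

0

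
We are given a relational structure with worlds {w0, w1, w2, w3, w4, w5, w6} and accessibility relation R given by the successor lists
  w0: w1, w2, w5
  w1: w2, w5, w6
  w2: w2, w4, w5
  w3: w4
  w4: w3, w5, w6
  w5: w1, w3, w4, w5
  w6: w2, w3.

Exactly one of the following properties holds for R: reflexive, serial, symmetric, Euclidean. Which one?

Reflexive: no — w0 is not related to itself.
Serial: yes — every world has a successor (e.g. w0 R w1).
Symmetric: no — w0 R w1 but not w1 R w0.
Euclidean: no — w0 R w2 and w0 R w1, but not w2 R w1.
Only serial holds.

serial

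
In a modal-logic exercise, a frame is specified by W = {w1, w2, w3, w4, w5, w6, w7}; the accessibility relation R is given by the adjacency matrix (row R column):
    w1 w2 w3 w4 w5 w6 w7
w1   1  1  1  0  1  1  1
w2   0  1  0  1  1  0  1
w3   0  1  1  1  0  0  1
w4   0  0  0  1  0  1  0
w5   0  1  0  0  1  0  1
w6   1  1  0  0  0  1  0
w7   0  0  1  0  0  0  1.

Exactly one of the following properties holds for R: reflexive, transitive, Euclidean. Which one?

Reflexive: yes — every world is R-related to itself.
Transitive: no — w1 R w2 and w2 R w4, but not w1 R w4.
Euclidean: no — w1 R w2 and w1 R w3, but not w2 R w3.
Only reflexive holds.

reflexive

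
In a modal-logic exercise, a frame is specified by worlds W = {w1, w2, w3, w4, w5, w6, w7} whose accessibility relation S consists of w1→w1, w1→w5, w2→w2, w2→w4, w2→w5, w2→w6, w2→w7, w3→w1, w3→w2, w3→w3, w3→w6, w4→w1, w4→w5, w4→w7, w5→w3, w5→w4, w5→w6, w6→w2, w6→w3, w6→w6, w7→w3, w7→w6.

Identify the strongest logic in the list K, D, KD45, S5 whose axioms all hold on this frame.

Serial (axiom D): yes — every world has a successor (e.g. w1 S w1).
Euclidean (axiom 5): no — w2 S w4 and w2 S w6, but not w4 S w6.
Transitive (axiom 4): no — w1 S w5 and w5 S w3, but not w1 S w3.
Reflexive (axiom T): no — w4 is not related to itself.
So F validates K, D; KD45 would additionally require S to be Euclidean and transitive. The strongest is D.

D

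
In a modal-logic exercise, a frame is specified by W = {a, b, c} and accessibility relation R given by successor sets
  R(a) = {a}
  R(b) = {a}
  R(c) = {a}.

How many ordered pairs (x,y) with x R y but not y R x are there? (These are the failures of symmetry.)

2

Enumerating: (b,a), (c,a).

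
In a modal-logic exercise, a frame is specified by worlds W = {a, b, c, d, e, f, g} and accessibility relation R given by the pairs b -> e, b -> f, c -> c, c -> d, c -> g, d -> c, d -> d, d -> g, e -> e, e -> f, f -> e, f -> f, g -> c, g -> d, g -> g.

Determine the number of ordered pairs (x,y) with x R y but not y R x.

2

Enumerating: (b,e), (b,f).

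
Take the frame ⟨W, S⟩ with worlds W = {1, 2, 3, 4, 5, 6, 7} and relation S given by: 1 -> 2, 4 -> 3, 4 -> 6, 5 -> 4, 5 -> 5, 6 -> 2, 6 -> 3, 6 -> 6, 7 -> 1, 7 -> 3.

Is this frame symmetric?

Symmetric: no — 1 S 2 but not 2 S 1.

No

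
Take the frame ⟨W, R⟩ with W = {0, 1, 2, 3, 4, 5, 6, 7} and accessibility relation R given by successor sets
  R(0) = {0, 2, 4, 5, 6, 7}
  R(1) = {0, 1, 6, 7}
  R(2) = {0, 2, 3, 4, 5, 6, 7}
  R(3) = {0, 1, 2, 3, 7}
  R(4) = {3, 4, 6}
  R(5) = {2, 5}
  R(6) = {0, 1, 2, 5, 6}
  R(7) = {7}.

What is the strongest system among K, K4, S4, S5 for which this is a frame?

Transitive (axiom 4): no — 0 R 2 and 2 R 3, but not 0 R 3.
Reflexive (axiom T): yes — every world is R-related to itself.
Euclidean (axiom 5): no — 0 R 4 and 0 R 2, but not 4 R 2.
So F validates K; K4 would additionally require R to be transitive. The strongest is K.

K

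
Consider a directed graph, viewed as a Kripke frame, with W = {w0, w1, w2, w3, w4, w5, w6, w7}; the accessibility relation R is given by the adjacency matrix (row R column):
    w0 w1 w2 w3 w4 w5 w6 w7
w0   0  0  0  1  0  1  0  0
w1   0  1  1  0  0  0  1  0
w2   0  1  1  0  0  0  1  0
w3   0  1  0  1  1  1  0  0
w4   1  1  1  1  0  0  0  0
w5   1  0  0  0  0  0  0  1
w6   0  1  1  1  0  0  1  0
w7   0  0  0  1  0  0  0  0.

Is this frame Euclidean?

No

Euclidean: no — w0 R w5 and w0 R w3, but not w5 R w3.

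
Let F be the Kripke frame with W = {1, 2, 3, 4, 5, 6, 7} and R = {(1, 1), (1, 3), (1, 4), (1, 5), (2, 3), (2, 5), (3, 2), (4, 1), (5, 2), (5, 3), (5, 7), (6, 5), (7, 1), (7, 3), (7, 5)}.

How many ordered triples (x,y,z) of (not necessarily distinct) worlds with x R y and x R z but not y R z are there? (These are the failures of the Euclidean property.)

Enumerating: (1,3,1), (1,3,3), (1,3,4), (1,3,5), (1,4,3), (1,4,4), (1,4,5), (1,5,1), (1,5,4), (1,5,5), (2,3,3), (2,3,5), … and 14 more.
Total: 26.

26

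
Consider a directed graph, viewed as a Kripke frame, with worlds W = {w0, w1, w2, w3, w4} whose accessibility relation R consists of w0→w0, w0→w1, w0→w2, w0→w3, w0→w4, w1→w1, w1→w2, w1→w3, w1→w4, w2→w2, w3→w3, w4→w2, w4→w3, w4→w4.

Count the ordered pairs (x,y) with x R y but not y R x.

Enumerating: (w0,w1), (w0,w2), (w0,w3), (w0,w4), (w1,w2), (w1,w3), (w1,w4), (w4,w2), (w4,w3).

9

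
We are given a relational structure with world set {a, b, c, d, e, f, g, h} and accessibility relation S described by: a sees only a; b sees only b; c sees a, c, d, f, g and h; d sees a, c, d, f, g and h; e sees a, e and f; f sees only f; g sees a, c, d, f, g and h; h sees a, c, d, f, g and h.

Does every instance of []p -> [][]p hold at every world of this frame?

Yes

Axiom 4 corresponds to the accessibility relation being transitive.
Transitive: yes — every two-step S-path is closed by a direct edge.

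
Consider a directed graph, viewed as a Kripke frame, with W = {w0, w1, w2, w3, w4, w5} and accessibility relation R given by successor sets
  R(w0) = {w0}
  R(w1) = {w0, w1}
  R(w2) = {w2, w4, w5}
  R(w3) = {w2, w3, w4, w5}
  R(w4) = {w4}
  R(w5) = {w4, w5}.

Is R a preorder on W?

Reflexive: yes — every world is R-related to itself.
Transitive: yes — every two-step R-path is closed by a direct edge.
So R is a preorder.

Yes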